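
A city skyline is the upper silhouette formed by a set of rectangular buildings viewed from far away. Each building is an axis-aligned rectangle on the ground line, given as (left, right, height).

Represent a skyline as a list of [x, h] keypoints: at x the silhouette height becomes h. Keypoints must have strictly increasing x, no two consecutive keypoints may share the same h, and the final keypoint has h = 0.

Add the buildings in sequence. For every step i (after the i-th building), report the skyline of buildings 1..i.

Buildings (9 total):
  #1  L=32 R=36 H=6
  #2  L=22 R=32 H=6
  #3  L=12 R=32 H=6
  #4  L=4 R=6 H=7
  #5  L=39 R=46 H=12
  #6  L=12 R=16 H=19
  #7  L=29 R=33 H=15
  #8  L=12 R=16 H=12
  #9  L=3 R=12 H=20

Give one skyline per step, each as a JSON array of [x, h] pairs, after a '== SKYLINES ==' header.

== SKYLINES ==
[[32,6],[36,0]]
[[22,6],[36,0]]
[[12,6],[36,0]]
[[4,7],[6,0],[12,6],[36,0]]
[[4,7],[6,0],[12,6],[36,0],[39,12],[46,0]]
[[4,7],[6,0],[12,19],[16,6],[36,0],[39,12],[46,0]]
[[4,7],[6,0],[12,19],[16,6],[29,15],[33,6],[36,0],[39,12],[46,0]]
[[4,7],[6,0],[12,19],[16,6],[29,15],[33,6],[36,0],[39,12],[46,0]]
[[3,20],[12,19],[16,6],[29,15],[33,6],[36,0],[39,12],[46,0]]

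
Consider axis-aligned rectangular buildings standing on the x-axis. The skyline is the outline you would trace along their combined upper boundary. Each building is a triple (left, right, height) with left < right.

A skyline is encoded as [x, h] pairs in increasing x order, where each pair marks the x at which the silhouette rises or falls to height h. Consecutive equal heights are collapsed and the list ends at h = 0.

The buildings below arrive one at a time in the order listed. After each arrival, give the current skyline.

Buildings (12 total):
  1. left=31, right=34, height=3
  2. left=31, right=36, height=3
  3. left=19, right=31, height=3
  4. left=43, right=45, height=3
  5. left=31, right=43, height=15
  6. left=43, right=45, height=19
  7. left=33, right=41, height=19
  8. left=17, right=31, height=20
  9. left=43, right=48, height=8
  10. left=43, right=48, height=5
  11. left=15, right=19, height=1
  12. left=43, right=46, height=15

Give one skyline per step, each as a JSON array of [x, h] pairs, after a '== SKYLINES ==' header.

== SKYLINES ==
[[31,3],[34,0]]
[[31,3],[36,0]]
[[19,3],[36,0]]
[[19,3],[36,0],[43,3],[45,0]]
[[19,3],[31,15],[43,3],[45,0]]
[[19,3],[31,15],[43,19],[45,0]]
[[19,3],[31,15],[33,19],[41,15],[43,19],[45,0]]
[[17,20],[31,15],[33,19],[41,15],[43,19],[45,0]]
[[17,20],[31,15],[33,19],[41,15],[43,19],[45,8],[48,0]]
[[17,20],[31,15],[33,19],[41,15],[43,19],[45,8],[48,0]]
[[15,1],[17,20],[31,15],[33,19],[41,15],[43,19],[45,8],[48,0]]
[[15,1],[17,20],[31,15],[33,19],[41,15],[43,19],[45,15],[46,8],[48,0]]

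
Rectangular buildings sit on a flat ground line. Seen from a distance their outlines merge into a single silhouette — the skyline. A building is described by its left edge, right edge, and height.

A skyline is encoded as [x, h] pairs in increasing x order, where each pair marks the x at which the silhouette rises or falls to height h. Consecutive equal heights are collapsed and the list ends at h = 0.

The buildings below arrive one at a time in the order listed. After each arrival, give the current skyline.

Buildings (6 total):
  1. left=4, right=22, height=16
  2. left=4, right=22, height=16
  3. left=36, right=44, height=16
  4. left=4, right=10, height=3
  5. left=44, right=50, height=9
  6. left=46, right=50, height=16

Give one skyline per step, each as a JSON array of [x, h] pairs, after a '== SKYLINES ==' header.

== SKYLINES ==
[[4,16],[22,0]]
[[4,16],[22,0]]
[[4,16],[22,0],[36,16],[44,0]]
[[4,16],[22,0],[36,16],[44,0]]
[[4,16],[22,0],[36,16],[44,9],[50,0]]
[[4,16],[22,0],[36,16],[44,9],[46,16],[50,0]]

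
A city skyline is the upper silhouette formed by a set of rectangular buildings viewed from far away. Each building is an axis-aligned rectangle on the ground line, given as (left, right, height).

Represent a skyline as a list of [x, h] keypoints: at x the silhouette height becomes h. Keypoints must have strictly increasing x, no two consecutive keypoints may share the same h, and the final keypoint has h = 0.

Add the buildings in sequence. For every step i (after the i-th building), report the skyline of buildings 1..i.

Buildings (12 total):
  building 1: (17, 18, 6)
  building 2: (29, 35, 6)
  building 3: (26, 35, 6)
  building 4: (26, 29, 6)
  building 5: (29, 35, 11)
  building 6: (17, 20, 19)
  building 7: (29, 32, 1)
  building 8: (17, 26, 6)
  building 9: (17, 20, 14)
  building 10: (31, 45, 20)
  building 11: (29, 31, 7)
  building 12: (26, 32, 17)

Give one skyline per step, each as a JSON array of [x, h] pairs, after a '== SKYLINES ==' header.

== SKYLINES ==
[[17,6],[18,0]]
[[17,6],[18,0],[29,6],[35,0]]
[[17,6],[18,0],[26,6],[35,0]]
[[17,6],[18,0],[26,6],[35,0]]
[[17,6],[18,0],[26,6],[29,11],[35,0]]
[[17,19],[20,0],[26,6],[29,11],[35,0]]
[[17,19],[20,0],[26,6],[29,11],[35,0]]
[[17,19],[20,6],[29,11],[35,0]]
[[17,19],[20,6],[29,11],[35,0]]
[[17,19],[20,6],[29,11],[31,20],[45,0]]
[[17,19],[20,6],[29,11],[31,20],[45,0]]
[[17,19],[20,6],[26,17],[31,20],[45,0]]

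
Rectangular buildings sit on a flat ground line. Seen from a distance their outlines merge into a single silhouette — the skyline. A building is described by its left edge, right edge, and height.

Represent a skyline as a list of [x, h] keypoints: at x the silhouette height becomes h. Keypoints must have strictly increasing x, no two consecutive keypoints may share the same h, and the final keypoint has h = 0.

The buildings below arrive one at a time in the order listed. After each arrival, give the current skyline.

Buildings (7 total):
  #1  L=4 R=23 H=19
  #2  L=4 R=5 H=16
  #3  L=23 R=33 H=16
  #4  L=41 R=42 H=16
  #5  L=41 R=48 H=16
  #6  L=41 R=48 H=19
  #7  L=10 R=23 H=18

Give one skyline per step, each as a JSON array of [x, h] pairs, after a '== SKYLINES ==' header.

== SKYLINES ==
[[4,19],[23,0]]
[[4,19],[23,0]]
[[4,19],[23,16],[33,0]]
[[4,19],[23,16],[33,0],[41,16],[42,0]]
[[4,19],[23,16],[33,0],[41,16],[48,0]]
[[4,19],[23,16],[33,0],[41,19],[48,0]]
[[4,19],[23,16],[33,0],[41,19],[48,0]]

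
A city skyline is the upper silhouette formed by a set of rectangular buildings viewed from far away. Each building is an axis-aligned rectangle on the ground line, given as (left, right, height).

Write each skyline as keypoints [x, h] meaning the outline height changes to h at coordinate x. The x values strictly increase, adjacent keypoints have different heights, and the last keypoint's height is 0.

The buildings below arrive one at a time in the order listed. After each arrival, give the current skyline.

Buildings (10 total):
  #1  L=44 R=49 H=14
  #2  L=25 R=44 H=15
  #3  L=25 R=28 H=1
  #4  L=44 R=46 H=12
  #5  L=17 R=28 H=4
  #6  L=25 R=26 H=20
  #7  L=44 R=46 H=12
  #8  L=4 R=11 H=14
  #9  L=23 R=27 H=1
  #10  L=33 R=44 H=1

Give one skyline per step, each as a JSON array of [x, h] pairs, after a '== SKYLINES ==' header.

== SKYLINES ==
[[44,14],[49,0]]
[[25,15],[44,14],[49,0]]
[[25,15],[44,14],[49,0]]
[[25,15],[44,14],[49,0]]
[[17,4],[25,15],[44,14],[49,0]]
[[17,4],[25,20],[26,15],[44,14],[49,0]]
[[17,4],[25,20],[26,15],[44,14],[49,0]]
[[4,14],[11,0],[17,4],[25,20],[26,15],[44,14],[49,0]]
[[4,14],[11,0],[17,4],[25,20],[26,15],[44,14],[49,0]]
[[4,14],[11,0],[17,4],[25,20],[26,15],[44,14],[49,0]]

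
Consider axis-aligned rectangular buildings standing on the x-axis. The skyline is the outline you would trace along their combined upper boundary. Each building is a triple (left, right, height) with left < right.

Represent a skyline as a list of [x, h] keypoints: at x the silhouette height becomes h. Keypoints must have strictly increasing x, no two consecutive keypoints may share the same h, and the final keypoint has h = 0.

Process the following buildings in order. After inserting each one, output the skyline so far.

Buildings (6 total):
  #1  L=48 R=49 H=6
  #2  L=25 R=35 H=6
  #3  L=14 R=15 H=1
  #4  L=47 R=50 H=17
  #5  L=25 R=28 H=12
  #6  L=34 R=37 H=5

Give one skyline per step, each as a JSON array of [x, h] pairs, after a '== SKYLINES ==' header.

== SKYLINES ==
[[48,6],[49,0]]
[[25,6],[35,0],[48,6],[49,0]]
[[14,1],[15,0],[25,6],[35,0],[48,6],[49,0]]
[[14,1],[15,0],[25,6],[35,0],[47,17],[50,0]]
[[14,1],[15,0],[25,12],[28,6],[35,0],[47,17],[50,0]]
[[14,1],[15,0],[25,12],[28,6],[35,5],[37,0],[47,17],[50,0]]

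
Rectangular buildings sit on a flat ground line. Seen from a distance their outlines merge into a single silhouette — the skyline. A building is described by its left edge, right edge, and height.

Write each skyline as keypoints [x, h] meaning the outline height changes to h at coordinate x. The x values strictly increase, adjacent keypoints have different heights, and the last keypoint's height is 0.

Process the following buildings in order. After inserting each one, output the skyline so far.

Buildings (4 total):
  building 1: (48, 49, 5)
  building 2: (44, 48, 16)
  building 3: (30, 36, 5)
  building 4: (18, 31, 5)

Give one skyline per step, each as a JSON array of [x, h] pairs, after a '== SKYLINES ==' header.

== SKYLINES ==
[[48,5],[49,0]]
[[44,16],[48,5],[49,0]]
[[30,5],[36,0],[44,16],[48,5],[49,0]]
[[18,5],[36,0],[44,16],[48,5],[49,0]]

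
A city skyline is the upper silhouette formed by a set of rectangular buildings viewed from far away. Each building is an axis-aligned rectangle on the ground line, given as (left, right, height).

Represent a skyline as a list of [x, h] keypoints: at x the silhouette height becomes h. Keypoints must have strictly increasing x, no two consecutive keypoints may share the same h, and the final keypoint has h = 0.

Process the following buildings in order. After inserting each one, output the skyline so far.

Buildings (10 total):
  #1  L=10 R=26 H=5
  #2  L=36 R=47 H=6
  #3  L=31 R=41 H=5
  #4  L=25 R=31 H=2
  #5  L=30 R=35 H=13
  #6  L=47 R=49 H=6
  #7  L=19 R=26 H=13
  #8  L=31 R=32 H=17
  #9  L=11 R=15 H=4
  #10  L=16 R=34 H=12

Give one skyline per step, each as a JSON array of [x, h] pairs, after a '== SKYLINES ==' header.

== SKYLINES ==
[[10,5],[26,0]]
[[10,5],[26,0],[36,6],[47,0]]
[[10,5],[26,0],[31,5],[36,6],[47,0]]
[[10,5],[26,2],[31,5],[36,6],[47,0]]
[[10,5],[26,2],[30,13],[35,5],[36,6],[47,0]]
[[10,5],[26,2],[30,13],[35,5],[36,6],[49,0]]
[[10,5],[19,13],[26,2],[30,13],[35,5],[36,6],[49,0]]
[[10,5],[19,13],[26,2],[30,13],[31,17],[32,13],[35,5],[36,6],[49,0]]
[[10,5],[19,13],[26,2],[30,13],[31,17],[32,13],[35,5],[36,6],[49,0]]
[[10,5],[16,12],[19,13],[26,12],[30,13],[31,17],[32,13],[35,5],[36,6],[49,0]]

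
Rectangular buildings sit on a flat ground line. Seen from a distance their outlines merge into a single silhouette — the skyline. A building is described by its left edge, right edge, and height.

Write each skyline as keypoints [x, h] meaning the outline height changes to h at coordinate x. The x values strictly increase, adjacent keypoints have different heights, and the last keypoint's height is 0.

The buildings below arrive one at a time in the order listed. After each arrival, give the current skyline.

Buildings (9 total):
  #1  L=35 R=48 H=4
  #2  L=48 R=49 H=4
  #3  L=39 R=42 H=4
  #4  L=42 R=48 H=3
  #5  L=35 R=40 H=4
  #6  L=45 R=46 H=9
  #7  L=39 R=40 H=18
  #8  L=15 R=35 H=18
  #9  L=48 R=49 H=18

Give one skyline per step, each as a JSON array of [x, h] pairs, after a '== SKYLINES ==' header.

== SKYLINES ==
[[35,4],[48,0]]
[[35,4],[49,0]]
[[35,4],[49,0]]
[[35,4],[49,0]]
[[35,4],[49,0]]
[[35,4],[45,9],[46,4],[49,0]]
[[35,4],[39,18],[40,4],[45,9],[46,4],[49,0]]
[[15,18],[35,4],[39,18],[40,4],[45,9],[46,4],[49,0]]
[[15,18],[35,4],[39,18],[40,4],[45,9],[46,4],[48,18],[49,0]]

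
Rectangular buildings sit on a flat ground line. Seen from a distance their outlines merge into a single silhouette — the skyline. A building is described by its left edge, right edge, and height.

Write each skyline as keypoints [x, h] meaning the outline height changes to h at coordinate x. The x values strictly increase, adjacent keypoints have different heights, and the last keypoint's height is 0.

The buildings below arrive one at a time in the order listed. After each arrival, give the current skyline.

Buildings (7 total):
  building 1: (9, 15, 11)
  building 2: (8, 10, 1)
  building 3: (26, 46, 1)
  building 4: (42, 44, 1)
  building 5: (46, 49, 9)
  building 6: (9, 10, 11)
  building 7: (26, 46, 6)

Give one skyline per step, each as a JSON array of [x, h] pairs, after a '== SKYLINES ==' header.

== SKYLINES ==
[[9,11],[15,0]]
[[8,1],[9,11],[15,0]]
[[8,1],[9,11],[15,0],[26,1],[46,0]]
[[8,1],[9,11],[15,0],[26,1],[46,0]]
[[8,1],[9,11],[15,0],[26,1],[46,9],[49,0]]
[[8,1],[9,11],[15,0],[26,1],[46,9],[49,0]]
[[8,1],[9,11],[15,0],[26,6],[46,9],[49,0]]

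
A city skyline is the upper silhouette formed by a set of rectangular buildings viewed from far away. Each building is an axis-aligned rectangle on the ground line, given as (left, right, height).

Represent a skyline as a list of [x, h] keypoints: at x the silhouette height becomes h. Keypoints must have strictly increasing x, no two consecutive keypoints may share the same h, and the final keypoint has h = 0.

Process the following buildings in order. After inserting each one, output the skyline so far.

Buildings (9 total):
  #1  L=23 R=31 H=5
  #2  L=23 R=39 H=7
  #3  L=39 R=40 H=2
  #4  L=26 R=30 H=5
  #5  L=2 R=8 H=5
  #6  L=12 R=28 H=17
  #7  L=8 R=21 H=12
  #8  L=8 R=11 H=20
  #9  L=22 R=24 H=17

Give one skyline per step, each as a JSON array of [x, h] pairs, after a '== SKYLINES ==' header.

== SKYLINES ==
[[23,5],[31,0]]
[[23,7],[39,0]]
[[23,7],[39,2],[40,0]]
[[23,7],[39,2],[40,0]]
[[2,5],[8,0],[23,7],[39,2],[40,0]]
[[2,5],[8,0],[12,17],[28,7],[39,2],[40,0]]
[[2,5],[8,12],[12,17],[28,7],[39,2],[40,0]]
[[2,5],[8,20],[11,12],[12,17],[28,7],[39,2],[40,0]]
[[2,5],[8,20],[11,12],[12,17],[28,7],[39,2],[40,0]]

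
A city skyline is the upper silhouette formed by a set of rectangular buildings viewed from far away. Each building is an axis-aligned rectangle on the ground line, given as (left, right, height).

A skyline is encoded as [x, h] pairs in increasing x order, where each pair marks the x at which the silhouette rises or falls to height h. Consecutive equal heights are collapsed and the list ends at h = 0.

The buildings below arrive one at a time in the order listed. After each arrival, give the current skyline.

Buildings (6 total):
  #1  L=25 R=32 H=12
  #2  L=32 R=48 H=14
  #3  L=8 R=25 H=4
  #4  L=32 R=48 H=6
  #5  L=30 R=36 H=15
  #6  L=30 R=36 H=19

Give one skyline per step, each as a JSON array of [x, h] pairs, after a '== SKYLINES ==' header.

== SKYLINES ==
[[25,12],[32,0]]
[[25,12],[32,14],[48,0]]
[[8,4],[25,12],[32,14],[48,0]]
[[8,4],[25,12],[32,14],[48,0]]
[[8,4],[25,12],[30,15],[36,14],[48,0]]
[[8,4],[25,12],[30,19],[36,14],[48,0]]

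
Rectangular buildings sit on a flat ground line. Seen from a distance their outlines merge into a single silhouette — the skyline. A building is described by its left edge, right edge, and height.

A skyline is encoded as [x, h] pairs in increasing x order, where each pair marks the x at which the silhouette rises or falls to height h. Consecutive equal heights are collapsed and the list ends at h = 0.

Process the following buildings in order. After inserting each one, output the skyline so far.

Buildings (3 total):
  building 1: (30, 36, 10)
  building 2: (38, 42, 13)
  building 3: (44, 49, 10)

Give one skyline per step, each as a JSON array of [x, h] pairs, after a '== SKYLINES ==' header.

== SKYLINES ==
[[30,10],[36,0]]
[[30,10],[36,0],[38,13],[42,0]]
[[30,10],[36,0],[38,13],[42,0],[44,10],[49,0]]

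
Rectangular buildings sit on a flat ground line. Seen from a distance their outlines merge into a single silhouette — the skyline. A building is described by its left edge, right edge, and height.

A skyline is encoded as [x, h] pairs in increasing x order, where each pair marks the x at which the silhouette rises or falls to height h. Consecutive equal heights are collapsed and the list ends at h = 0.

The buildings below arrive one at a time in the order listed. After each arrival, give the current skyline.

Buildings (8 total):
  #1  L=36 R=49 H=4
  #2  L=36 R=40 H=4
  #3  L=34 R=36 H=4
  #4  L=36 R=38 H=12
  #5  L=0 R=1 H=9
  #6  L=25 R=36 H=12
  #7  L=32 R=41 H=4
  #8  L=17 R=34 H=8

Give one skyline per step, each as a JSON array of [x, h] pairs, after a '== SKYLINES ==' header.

== SKYLINES ==
[[36,4],[49,0]]
[[36,4],[49,0]]
[[34,4],[49,0]]
[[34,4],[36,12],[38,4],[49,0]]
[[0,9],[1,0],[34,4],[36,12],[38,4],[49,0]]
[[0,9],[1,0],[25,12],[38,4],[49,0]]
[[0,9],[1,0],[25,12],[38,4],[49,0]]
[[0,9],[1,0],[17,8],[25,12],[38,4],[49,0]]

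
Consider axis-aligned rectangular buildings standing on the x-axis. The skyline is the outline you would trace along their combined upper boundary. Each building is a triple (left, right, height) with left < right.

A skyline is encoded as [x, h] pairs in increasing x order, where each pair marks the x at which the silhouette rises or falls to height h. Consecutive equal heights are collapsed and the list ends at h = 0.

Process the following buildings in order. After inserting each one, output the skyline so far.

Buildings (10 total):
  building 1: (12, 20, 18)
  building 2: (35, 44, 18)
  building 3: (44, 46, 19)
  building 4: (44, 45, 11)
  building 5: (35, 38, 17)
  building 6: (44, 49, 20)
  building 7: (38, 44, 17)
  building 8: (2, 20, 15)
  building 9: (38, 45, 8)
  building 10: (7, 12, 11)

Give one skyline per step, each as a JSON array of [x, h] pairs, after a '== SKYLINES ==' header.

== SKYLINES ==
[[12,18],[20,0]]
[[12,18],[20,0],[35,18],[44,0]]
[[12,18],[20,0],[35,18],[44,19],[46,0]]
[[12,18],[20,0],[35,18],[44,19],[46,0]]
[[12,18],[20,0],[35,18],[44,19],[46,0]]
[[12,18],[20,0],[35,18],[44,20],[49,0]]
[[12,18],[20,0],[35,18],[44,20],[49,0]]
[[2,15],[12,18],[20,0],[35,18],[44,20],[49,0]]
[[2,15],[12,18],[20,0],[35,18],[44,20],[49,0]]
[[2,15],[12,18],[20,0],[35,18],[44,20],[49,0]]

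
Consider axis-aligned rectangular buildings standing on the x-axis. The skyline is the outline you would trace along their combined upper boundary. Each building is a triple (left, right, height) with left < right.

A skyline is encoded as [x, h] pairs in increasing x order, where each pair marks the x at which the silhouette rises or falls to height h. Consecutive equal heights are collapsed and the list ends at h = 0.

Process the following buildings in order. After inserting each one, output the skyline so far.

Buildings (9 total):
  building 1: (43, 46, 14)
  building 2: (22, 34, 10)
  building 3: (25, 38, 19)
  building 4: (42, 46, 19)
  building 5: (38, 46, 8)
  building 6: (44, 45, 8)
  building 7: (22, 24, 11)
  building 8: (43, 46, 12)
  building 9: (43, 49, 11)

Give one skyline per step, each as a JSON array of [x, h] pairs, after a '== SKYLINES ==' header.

== SKYLINES ==
[[43,14],[46,0]]
[[22,10],[34,0],[43,14],[46,0]]
[[22,10],[25,19],[38,0],[43,14],[46,0]]
[[22,10],[25,19],[38,0],[42,19],[46,0]]
[[22,10],[25,19],[38,8],[42,19],[46,0]]
[[22,10],[25,19],[38,8],[42,19],[46,0]]
[[22,11],[24,10],[25,19],[38,8],[42,19],[46,0]]
[[22,11],[24,10],[25,19],[38,8],[42,19],[46,0]]
[[22,11],[24,10],[25,19],[38,8],[42,19],[46,11],[49,0]]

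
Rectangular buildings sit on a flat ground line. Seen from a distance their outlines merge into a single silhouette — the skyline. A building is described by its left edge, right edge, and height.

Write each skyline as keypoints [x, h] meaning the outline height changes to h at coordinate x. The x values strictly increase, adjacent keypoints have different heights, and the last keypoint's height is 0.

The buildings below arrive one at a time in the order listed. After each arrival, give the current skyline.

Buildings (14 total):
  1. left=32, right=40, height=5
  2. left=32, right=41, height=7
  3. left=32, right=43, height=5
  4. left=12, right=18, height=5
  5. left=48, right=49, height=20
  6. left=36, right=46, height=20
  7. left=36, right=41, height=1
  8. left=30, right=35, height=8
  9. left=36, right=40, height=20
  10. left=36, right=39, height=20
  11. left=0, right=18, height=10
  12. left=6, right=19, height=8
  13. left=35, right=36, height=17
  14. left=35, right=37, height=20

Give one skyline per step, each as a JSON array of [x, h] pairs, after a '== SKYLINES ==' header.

== SKYLINES ==
[[32,5],[40,0]]
[[32,7],[41,0]]
[[32,7],[41,5],[43,0]]
[[12,5],[18,0],[32,7],[41,5],[43,0]]
[[12,5],[18,0],[32,7],[41,5],[43,0],[48,20],[49,0]]
[[12,5],[18,0],[32,7],[36,20],[46,0],[48,20],[49,0]]
[[12,5],[18,0],[32,7],[36,20],[46,0],[48,20],[49,0]]
[[12,5],[18,0],[30,8],[35,7],[36,20],[46,0],[48,20],[49,0]]
[[12,5],[18,0],[30,8],[35,7],[36,20],[46,0],[48,20],[49,0]]
[[12,5],[18,0],[30,8],[35,7],[36,20],[46,0],[48,20],[49,0]]
[[0,10],[18,0],[30,8],[35,7],[36,20],[46,0],[48,20],[49,0]]
[[0,10],[18,8],[19,0],[30,8],[35,7],[36,20],[46,0],[48,20],[49,0]]
[[0,10],[18,8],[19,0],[30,8],[35,17],[36,20],[46,0],[48,20],[49,0]]
[[0,10],[18,8],[19,0],[30,8],[35,20],[46,0],[48,20],[49,0]]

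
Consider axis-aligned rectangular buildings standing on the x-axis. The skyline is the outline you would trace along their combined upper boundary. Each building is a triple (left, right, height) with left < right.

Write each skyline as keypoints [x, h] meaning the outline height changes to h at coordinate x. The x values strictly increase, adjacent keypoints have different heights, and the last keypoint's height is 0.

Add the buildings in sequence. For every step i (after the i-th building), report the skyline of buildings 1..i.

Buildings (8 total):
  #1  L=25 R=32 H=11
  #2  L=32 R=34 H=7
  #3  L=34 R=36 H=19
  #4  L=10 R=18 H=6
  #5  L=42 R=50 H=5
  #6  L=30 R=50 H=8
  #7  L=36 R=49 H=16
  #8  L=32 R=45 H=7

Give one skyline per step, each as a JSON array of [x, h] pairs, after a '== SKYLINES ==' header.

== SKYLINES ==
[[25,11],[32,0]]
[[25,11],[32,7],[34,0]]
[[25,11],[32,7],[34,19],[36,0]]
[[10,6],[18,0],[25,11],[32,7],[34,19],[36,0]]
[[10,6],[18,0],[25,11],[32,7],[34,19],[36,0],[42,5],[50,0]]
[[10,6],[18,0],[25,11],[32,8],[34,19],[36,8],[50,0]]
[[10,6],[18,0],[25,11],[32,8],[34,19],[36,16],[49,8],[50,0]]
[[10,6],[18,0],[25,11],[32,8],[34,19],[36,16],[49,8],[50,0]]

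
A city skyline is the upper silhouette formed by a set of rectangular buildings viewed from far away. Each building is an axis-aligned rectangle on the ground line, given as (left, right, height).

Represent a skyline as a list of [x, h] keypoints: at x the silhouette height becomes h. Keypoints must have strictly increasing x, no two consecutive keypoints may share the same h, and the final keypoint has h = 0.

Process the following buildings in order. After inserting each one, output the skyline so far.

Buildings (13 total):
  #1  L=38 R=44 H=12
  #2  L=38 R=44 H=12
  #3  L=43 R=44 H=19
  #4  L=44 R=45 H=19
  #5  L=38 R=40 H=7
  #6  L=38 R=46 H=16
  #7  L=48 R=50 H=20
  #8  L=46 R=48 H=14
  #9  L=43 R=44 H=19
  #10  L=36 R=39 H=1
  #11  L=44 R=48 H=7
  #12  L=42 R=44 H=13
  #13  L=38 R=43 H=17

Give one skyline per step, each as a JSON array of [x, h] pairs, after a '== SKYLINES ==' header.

== SKYLINES ==
[[38,12],[44,0]]
[[38,12],[44,0]]
[[38,12],[43,19],[44,0]]
[[38,12],[43,19],[45,0]]
[[38,12],[43,19],[45,0]]
[[38,16],[43,19],[45,16],[46,0]]
[[38,16],[43,19],[45,16],[46,0],[48,20],[50,0]]
[[38,16],[43,19],[45,16],[46,14],[48,20],[50,0]]
[[38,16],[43,19],[45,16],[46,14],[48,20],[50,0]]
[[36,1],[38,16],[43,19],[45,16],[46,14],[48,20],[50,0]]
[[36,1],[38,16],[43,19],[45,16],[46,14],[48,20],[50,0]]
[[36,1],[38,16],[43,19],[45,16],[46,14],[48,20],[50,0]]
[[36,1],[38,17],[43,19],[45,16],[46,14],[48,20],[50,0]]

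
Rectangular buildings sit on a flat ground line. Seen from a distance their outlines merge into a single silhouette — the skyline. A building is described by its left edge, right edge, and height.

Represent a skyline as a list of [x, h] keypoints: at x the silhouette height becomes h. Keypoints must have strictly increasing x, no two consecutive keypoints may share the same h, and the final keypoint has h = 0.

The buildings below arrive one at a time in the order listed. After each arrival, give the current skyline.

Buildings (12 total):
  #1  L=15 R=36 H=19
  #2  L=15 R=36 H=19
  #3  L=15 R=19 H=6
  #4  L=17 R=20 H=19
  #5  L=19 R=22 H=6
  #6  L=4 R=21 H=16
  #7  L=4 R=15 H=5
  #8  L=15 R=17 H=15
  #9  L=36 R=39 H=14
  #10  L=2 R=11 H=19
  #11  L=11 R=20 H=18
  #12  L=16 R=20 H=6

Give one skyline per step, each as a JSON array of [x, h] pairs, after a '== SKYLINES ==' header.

== SKYLINES ==
[[15,19],[36,0]]
[[15,19],[36,0]]
[[15,19],[36,0]]
[[15,19],[36,0]]
[[15,19],[36,0]]
[[4,16],[15,19],[36,0]]
[[4,16],[15,19],[36,0]]
[[4,16],[15,19],[36,0]]
[[4,16],[15,19],[36,14],[39,0]]
[[2,19],[11,16],[15,19],[36,14],[39,0]]
[[2,19],[11,18],[15,19],[36,14],[39,0]]
[[2,19],[11,18],[15,19],[36,14],[39,0]]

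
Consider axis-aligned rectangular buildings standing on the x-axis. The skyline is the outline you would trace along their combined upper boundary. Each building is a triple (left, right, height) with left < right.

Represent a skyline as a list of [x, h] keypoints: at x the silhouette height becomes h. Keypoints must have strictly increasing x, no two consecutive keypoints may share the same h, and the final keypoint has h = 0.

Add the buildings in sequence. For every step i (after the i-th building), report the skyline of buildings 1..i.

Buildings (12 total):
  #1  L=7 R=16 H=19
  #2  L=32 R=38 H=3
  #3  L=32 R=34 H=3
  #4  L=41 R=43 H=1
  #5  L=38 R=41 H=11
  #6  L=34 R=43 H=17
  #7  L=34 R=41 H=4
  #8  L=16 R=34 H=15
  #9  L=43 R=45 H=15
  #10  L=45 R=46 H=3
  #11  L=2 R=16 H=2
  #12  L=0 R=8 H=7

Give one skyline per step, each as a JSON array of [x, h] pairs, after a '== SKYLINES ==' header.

== SKYLINES ==
[[7,19],[16,0]]
[[7,19],[16,0],[32,3],[38,0]]
[[7,19],[16,0],[32,3],[38,0]]
[[7,19],[16,0],[32,3],[38,0],[41,1],[43,0]]
[[7,19],[16,0],[32,3],[38,11],[41,1],[43,0]]
[[7,19],[16,0],[32,3],[34,17],[43,0]]
[[7,19],[16,0],[32,3],[34,17],[43,0]]
[[7,19],[16,15],[34,17],[43,0]]
[[7,19],[16,15],[34,17],[43,15],[45,0]]
[[7,19],[16,15],[34,17],[43,15],[45,3],[46,0]]
[[2,2],[7,19],[16,15],[34,17],[43,15],[45,3],[46,0]]
[[0,7],[7,19],[16,15],[34,17],[43,15],[45,3],[46,0]]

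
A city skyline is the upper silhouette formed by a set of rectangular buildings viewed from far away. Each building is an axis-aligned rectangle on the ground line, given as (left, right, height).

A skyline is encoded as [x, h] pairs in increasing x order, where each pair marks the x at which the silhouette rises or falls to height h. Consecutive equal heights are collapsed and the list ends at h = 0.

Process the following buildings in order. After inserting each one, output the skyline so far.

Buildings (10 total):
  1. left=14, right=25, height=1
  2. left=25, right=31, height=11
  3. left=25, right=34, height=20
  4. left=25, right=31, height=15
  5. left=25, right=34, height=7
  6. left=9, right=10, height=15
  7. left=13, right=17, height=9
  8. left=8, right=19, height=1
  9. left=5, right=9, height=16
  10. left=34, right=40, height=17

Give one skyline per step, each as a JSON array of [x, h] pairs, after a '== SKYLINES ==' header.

== SKYLINES ==
[[14,1],[25,0]]
[[14,1],[25,11],[31,0]]
[[14,1],[25,20],[34,0]]
[[14,1],[25,20],[34,0]]
[[14,1],[25,20],[34,0]]
[[9,15],[10,0],[14,1],[25,20],[34,0]]
[[9,15],[10,0],[13,9],[17,1],[25,20],[34,0]]
[[8,1],[9,15],[10,1],[13,9],[17,1],[25,20],[34,0]]
[[5,16],[9,15],[10,1],[13,9],[17,1],[25,20],[34,0]]
[[5,16],[9,15],[10,1],[13,9],[17,1],[25,20],[34,17],[40,0]]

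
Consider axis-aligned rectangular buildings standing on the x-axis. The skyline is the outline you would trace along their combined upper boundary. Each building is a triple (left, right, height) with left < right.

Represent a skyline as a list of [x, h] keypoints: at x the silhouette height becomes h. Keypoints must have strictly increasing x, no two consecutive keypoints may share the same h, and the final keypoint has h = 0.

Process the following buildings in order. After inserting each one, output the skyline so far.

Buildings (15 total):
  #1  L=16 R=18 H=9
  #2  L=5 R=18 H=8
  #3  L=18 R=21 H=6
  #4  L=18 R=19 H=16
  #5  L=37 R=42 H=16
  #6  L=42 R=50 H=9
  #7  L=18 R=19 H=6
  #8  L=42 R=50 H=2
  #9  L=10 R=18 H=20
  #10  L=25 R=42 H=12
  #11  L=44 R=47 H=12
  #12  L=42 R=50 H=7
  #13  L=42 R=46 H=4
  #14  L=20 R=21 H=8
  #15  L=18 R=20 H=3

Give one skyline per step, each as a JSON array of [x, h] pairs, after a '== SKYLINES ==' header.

== SKYLINES ==
[[16,9],[18,0]]
[[5,8],[16,9],[18,0]]
[[5,8],[16,9],[18,6],[21,0]]
[[5,8],[16,9],[18,16],[19,6],[21,0]]
[[5,8],[16,9],[18,16],[19,6],[21,0],[37,16],[42,0]]
[[5,8],[16,9],[18,16],[19,6],[21,0],[37,16],[42,9],[50,0]]
[[5,8],[16,9],[18,16],[19,6],[21,0],[37,16],[42,9],[50,0]]
[[5,8],[16,9],[18,16],[19,6],[21,0],[37,16],[42,9],[50,0]]
[[5,8],[10,20],[18,16],[19,6],[21,0],[37,16],[42,9],[50,0]]
[[5,8],[10,20],[18,16],[19,6],[21,0],[25,12],[37,16],[42,9],[50,0]]
[[5,8],[10,20],[18,16],[19,6],[21,0],[25,12],[37,16],[42,9],[44,12],[47,9],[50,0]]
[[5,8],[10,20],[18,16],[19,6],[21,0],[25,12],[37,16],[42,9],[44,12],[47,9],[50,0]]
[[5,8],[10,20],[18,16],[19,6],[21,0],[25,12],[37,16],[42,9],[44,12],[47,9],[50,0]]
[[5,8],[10,20],[18,16],[19,6],[20,8],[21,0],[25,12],[37,16],[42,9],[44,12],[47,9],[50,0]]
[[5,8],[10,20],[18,16],[19,6],[20,8],[21,0],[25,12],[37,16],[42,9],[44,12],[47,9],[50,0]]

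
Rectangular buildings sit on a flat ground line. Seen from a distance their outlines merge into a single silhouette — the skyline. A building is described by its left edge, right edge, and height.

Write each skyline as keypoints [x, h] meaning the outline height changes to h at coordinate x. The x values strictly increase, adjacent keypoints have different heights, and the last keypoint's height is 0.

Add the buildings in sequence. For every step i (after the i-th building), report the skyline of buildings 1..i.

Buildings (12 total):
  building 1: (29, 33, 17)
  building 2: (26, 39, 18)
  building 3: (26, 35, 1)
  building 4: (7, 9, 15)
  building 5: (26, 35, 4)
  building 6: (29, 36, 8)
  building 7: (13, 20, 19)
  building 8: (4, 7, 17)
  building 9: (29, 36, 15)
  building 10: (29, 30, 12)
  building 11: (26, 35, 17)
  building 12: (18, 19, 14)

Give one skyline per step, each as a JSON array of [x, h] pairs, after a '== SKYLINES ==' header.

== SKYLINES ==
[[29,17],[33,0]]
[[26,18],[39,0]]
[[26,18],[39,0]]
[[7,15],[9,0],[26,18],[39,0]]
[[7,15],[9,0],[26,18],[39,0]]
[[7,15],[9,0],[26,18],[39,0]]
[[7,15],[9,0],[13,19],[20,0],[26,18],[39,0]]
[[4,17],[7,15],[9,0],[13,19],[20,0],[26,18],[39,0]]
[[4,17],[7,15],[9,0],[13,19],[20,0],[26,18],[39,0]]
[[4,17],[7,15],[9,0],[13,19],[20,0],[26,18],[39,0]]
[[4,17],[7,15],[9,0],[13,19],[20,0],[26,18],[39,0]]
[[4,17],[7,15],[9,0],[13,19],[20,0],[26,18],[39,0]]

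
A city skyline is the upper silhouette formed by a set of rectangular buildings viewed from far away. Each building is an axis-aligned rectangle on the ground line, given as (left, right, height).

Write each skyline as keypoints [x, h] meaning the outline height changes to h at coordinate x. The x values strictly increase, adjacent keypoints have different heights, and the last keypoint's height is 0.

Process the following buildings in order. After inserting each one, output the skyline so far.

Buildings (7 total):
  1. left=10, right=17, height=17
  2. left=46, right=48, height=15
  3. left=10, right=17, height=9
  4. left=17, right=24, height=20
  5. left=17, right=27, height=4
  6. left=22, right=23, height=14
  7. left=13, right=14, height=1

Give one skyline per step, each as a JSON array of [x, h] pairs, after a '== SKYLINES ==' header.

== SKYLINES ==
[[10,17],[17,0]]
[[10,17],[17,0],[46,15],[48,0]]
[[10,17],[17,0],[46,15],[48,0]]
[[10,17],[17,20],[24,0],[46,15],[48,0]]
[[10,17],[17,20],[24,4],[27,0],[46,15],[48,0]]
[[10,17],[17,20],[24,4],[27,0],[46,15],[48,0]]
[[10,17],[17,20],[24,4],[27,0],[46,15],[48,0]]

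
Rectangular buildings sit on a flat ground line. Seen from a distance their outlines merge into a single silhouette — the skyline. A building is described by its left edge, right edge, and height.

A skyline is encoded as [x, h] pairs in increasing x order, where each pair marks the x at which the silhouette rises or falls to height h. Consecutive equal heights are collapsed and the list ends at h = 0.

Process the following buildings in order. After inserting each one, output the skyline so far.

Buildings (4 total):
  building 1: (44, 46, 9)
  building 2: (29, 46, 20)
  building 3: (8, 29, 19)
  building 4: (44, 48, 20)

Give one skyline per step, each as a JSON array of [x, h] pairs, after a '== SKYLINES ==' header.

== SKYLINES ==
[[44,9],[46,0]]
[[29,20],[46,0]]
[[8,19],[29,20],[46,0]]
[[8,19],[29,20],[48,0]]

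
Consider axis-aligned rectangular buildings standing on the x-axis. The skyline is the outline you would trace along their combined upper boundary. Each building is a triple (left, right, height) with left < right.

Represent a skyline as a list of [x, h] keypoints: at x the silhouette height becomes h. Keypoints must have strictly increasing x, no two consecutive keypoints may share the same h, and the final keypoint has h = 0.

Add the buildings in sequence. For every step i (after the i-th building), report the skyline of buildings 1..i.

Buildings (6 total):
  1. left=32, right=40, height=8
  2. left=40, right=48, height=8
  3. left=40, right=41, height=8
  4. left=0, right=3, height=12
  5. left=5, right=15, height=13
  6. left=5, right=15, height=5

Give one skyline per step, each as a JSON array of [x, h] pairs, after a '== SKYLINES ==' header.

== SKYLINES ==
[[32,8],[40,0]]
[[32,8],[48,0]]
[[32,8],[48,0]]
[[0,12],[3,0],[32,8],[48,0]]
[[0,12],[3,0],[5,13],[15,0],[32,8],[48,0]]
[[0,12],[3,0],[5,13],[15,0],[32,8],[48,0]]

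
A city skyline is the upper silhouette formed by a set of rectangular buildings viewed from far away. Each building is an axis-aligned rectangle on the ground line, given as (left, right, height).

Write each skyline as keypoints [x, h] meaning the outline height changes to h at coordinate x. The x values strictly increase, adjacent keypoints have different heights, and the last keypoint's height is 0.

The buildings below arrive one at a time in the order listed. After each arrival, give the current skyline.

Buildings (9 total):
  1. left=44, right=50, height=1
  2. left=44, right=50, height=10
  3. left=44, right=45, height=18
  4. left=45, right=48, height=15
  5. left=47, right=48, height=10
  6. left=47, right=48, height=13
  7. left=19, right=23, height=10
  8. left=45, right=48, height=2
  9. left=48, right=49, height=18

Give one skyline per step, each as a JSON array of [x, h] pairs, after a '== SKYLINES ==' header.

== SKYLINES ==
[[44,1],[50,0]]
[[44,10],[50,0]]
[[44,18],[45,10],[50,0]]
[[44,18],[45,15],[48,10],[50,0]]
[[44,18],[45,15],[48,10],[50,0]]
[[44,18],[45,15],[48,10],[50,0]]
[[19,10],[23,0],[44,18],[45,15],[48,10],[50,0]]
[[19,10],[23,0],[44,18],[45,15],[48,10],[50,0]]
[[19,10],[23,0],[44,18],[45,15],[48,18],[49,10],[50,0]]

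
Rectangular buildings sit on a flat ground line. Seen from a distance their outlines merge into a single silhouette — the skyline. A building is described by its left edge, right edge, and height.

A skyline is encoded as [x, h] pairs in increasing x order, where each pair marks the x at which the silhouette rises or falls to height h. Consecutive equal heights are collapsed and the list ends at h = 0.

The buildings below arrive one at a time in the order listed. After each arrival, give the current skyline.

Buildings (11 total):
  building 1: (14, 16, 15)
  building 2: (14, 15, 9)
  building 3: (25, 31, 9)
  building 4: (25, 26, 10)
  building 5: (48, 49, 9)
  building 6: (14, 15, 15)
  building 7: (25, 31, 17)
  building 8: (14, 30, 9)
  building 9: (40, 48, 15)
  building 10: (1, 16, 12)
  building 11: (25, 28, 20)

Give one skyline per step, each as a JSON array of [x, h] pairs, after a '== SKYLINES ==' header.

== SKYLINES ==
[[14,15],[16,0]]
[[14,15],[16,0]]
[[14,15],[16,0],[25,9],[31,0]]
[[14,15],[16,0],[25,10],[26,9],[31,0]]
[[14,15],[16,0],[25,10],[26,9],[31,0],[48,9],[49,0]]
[[14,15],[16,0],[25,10],[26,9],[31,0],[48,9],[49,0]]
[[14,15],[16,0],[25,17],[31,0],[48,9],[49,0]]
[[14,15],[16,9],[25,17],[31,0],[48,9],[49,0]]
[[14,15],[16,9],[25,17],[31,0],[40,15],[48,9],[49,0]]
[[1,12],[14,15],[16,9],[25,17],[31,0],[40,15],[48,9],[49,0]]
[[1,12],[14,15],[16,9],[25,20],[28,17],[31,0],[40,15],[48,9],[49,0]]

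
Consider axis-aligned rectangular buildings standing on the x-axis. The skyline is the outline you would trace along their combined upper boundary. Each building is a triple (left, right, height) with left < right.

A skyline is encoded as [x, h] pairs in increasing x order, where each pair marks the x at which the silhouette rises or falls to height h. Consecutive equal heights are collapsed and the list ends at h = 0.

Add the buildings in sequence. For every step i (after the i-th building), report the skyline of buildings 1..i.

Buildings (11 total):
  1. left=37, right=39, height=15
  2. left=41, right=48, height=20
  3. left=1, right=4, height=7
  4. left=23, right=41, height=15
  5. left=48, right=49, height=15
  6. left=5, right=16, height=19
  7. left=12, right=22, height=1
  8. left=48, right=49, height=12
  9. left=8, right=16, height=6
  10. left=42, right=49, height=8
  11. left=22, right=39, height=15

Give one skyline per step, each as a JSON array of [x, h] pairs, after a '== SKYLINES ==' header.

== SKYLINES ==
[[37,15],[39,0]]
[[37,15],[39,0],[41,20],[48,0]]
[[1,7],[4,0],[37,15],[39,0],[41,20],[48,0]]
[[1,7],[4,0],[23,15],[41,20],[48,0]]
[[1,7],[4,0],[23,15],[41,20],[48,15],[49,0]]
[[1,7],[4,0],[5,19],[16,0],[23,15],[41,20],[48,15],[49,0]]
[[1,7],[4,0],[5,19],[16,1],[22,0],[23,15],[41,20],[48,15],[49,0]]
[[1,7],[4,0],[5,19],[16,1],[22,0],[23,15],[41,20],[48,15],[49,0]]
[[1,7],[4,0],[5,19],[16,1],[22,0],[23,15],[41,20],[48,15],[49,0]]
[[1,7],[4,0],[5,19],[16,1],[22,0],[23,15],[41,20],[48,15],[49,0]]
[[1,7],[4,0],[5,19],[16,1],[22,15],[41,20],[48,15],[49,0]]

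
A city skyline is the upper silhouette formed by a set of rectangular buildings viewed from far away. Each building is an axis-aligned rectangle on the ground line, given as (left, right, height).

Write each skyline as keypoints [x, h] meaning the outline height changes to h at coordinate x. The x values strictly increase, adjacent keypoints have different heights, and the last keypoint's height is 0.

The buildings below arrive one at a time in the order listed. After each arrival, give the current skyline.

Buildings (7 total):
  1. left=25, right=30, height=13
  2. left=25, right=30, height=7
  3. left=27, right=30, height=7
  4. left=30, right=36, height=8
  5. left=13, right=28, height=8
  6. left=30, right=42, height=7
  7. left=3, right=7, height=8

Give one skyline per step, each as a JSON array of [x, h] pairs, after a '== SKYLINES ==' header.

== SKYLINES ==
[[25,13],[30,0]]
[[25,13],[30,0]]
[[25,13],[30,0]]
[[25,13],[30,8],[36,0]]
[[13,8],[25,13],[30,8],[36,0]]
[[13,8],[25,13],[30,8],[36,7],[42,0]]
[[3,8],[7,0],[13,8],[25,13],[30,8],[36,7],[42,0]]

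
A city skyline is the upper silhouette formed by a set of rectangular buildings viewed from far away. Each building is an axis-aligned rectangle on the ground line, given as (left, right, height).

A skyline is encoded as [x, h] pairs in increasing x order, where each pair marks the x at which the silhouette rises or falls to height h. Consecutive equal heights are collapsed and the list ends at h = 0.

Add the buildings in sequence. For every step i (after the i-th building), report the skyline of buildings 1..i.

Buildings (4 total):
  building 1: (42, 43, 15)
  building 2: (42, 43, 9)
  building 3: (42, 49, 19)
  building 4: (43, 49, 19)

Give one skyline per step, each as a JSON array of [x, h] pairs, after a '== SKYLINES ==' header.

== SKYLINES ==
[[42,15],[43,0]]
[[42,15],[43,0]]
[[42,19],[49,0]]
[[42,19],[49,0]]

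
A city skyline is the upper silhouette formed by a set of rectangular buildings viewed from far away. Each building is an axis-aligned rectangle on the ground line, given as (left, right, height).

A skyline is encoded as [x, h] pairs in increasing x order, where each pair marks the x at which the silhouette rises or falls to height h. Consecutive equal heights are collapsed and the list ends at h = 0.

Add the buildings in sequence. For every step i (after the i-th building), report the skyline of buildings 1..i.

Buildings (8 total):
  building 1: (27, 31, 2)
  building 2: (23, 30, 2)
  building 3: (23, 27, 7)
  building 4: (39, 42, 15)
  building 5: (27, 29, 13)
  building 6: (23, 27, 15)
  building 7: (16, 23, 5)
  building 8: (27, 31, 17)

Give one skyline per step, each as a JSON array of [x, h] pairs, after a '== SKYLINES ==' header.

== SKYLINES ==
[[27,2],[31,0]]
[[23,2],[31,0]]
[[23,7],[27,2],[31,0]]
[[23,7],[27,2],[31,0],[39,15],[42,0]]
[[23,7],[27,13],[29,2],[31,0],[39,15],[42,0]]
[[23,15],[27,13],[29,2],[31,0],[39,15],[42,0]]
[[16,5],[23,15],[27,13],[29,2],[31,0],[39,15],[42,0]]
[[16,5],[23,15],[27,17],[31,0],[39,15],[42,0]]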